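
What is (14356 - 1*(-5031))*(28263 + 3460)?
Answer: 615013801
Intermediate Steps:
(14356 - 1*(-5031))*(28263 + 3460) = (14356 + 5031)*31723 = 19387*31723 = 615013801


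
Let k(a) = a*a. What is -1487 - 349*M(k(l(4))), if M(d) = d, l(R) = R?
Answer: -7071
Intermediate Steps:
k(a) = a**2
-1487 - 349*M(k(l(4))) = -1487 - 349*4**2 = -1487 - 349*16 = -1487 - 5584 = -7071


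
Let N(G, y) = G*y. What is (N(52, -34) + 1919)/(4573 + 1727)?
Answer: 151/6300 ≈ 0.023968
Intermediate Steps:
(N(52, -34) + 1919)/(4573 + 1727) = (52*(-34) + 1919)/(4573 + 1727) = (-1768 + 1919)/6300 = 151*(1/6300) = 151/6300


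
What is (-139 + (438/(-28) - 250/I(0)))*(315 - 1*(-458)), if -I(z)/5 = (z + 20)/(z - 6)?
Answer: -1835875/14 ≈ -1.3113e+5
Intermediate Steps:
I(z) = -5*(20 + z)/(-6 + z) (I(z) = -5*(z + 20)/(z - 6) = -5*(20 + z)/(-6 + z))
(-139 + (438/(-28) - 250/I(0)))*(315 - 1*(-458)) = (-139 + (438/(-28) - 250*(-6 + 0)/(5*(-20 - 1*0))))*(315 - 1*(-458)) = (-139 + (438*(-1/28) - 250*(-6/(5*(-20 + 0)))))*(315 + 458) = (-139 + (-219/14 - 250/(5*(-1/6)*(-20))))*773 = (-139 + (-219/14 - 250/50/3))*773 = (-139 + (-219/14 - 250*3/50))*773 = (-139 + (-219/14 - 15))*773 = (-139 - 429/14)*773 = -2375/14*773 = -1835875/14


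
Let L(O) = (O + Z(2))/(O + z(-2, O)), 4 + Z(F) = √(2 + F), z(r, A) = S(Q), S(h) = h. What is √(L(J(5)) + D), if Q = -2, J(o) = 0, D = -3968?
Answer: I*√3967 ≈ 62.984*I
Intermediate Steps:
z(r, A) = -2
Z(F) = -4 + √(2 + F)
L(O) = 1 (L(O) = (O + (-4 + √(2 + 2)))/(O - 2) = (O + (-4 + √4))/(-2 + O) = (O + (-4 + 2))/(-2 + O) = (O - 2)/(-2 + O) = (-2 + O)/(-2 + O) = 1)
√(L(J(5)) + D) = √(1 - 3968) = √(-3967) = I*√3967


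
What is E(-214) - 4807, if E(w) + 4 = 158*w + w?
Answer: -38837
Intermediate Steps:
E(w) = -4 + 159*w (E(w) = -4 + (158*w + w) = -4 + 159*w)
E(-214) - 4807 = (-4 + 159*(-214)) - 4807 = (-4 - 34026) - 4807 = -34030 - 4807 = -38837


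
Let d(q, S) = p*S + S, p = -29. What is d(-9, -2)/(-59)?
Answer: -56/59 ≈ -0.94915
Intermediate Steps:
d(q, S) = -28*S (d(q, S) = -29*S + S = -28*S)
d(-9, -2)/(-59) = -28*(-2)/(-59) = 56*(-1/59) = -56/59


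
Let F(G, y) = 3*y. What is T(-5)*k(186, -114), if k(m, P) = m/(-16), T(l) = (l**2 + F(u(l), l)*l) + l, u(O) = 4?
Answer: -8835/8 ≈ -1104.4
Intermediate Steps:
T(l) = l + 4*l**2 (T(l) = (l**2 + (3*l)*l) + l = (l**2 + 3*l**2) + l = 4*l**2 + l = l + 4*l**2)
k(m, P) = -m/16 (k(m, P) = m*(-1/16) = -m/16)
T(-5)*k(186, -114) = (-5*(1 + 4*(-5)))*(-1/16*186) = -5*(1 - 20)*(-93/8) = -5*(-19)*(-93/8) = 95*(-93/8) = -8835/8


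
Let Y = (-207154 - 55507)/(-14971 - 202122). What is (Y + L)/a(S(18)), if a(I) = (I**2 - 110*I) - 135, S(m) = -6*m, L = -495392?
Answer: -35848624265/1693976679 ≈ -21.162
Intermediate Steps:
Y = 262661/217093 (Y = -262661/(-217093) = -262661*(-1/217093) = 262661/217093 ≈ 1.2099)
a(I) = -135 + I**2 - 110*I
(Y + L)/a(S(18)) = (262661/217093 - 495392)/(-135 + (-6*18)**2 - (-660)*18) = -107545872795/(217093*(-135 + (-108)**2 - 110*(-108))) = -107545872795/(217093*(-135 + 11664 + 11880)) = -107545872795/217093/23409 = -107545872795/217093*1/23409 = -35848624265/1693976679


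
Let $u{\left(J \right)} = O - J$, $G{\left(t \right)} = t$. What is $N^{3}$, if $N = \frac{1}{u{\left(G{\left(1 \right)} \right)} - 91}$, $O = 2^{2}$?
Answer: $- \frac{1}{681472} \approx -1.4674 \cdot 10^{-6}$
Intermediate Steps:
$O = 4$
$u{\left(J \right)} = 4 - J$
$N = - \frac{1}{88}$ ($N = \frac{1}{\left(4 - 1\right) - 91} = \frac{1}{3 - 91} = \frac{1}{-88} = - \frac{1}{88} \approx -0.011364$)
$N^{3} = \left(- \frac{1}{88}\right)^{3} = - \frac{1}{681472}$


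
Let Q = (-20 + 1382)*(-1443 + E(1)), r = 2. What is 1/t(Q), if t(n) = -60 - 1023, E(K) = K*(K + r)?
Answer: -1/1083 ≈ -0.00092336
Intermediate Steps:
E(K) = K*(2 + K) (E(K) = K*(K + 2) = K*(2 + K))
Q = -1961280 (Q = (-20 + 1382)*(-1443 + 1*(2 + 1)) = 1362*(-1443 + 1*3) = 1362*(-1443 + 3) = 1362*(-1440) = -1961280)
t(n) = -1083
1/t(Q) = 1/(-1083) = -1/1083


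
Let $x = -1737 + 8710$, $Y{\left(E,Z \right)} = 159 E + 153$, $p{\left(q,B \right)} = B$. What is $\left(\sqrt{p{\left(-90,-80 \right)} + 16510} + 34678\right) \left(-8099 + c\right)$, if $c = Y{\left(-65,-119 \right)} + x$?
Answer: $-392138824 - 11308 \sqrt{16430} \approx -3.9359 \cdot 10^{8}$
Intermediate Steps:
$Y{\left(E,Z \right)} = 153 + 159 E$
$x = 6973$
$c = -3209$ ($c = \left(153 + 159 \left(-65\right)\right) + 6973 = \left(153 - 10335\right) + 6973 = -10182 + 6973 = -3209$)
$\left(\sqrt{p{\left(-90,-80 \right)} + 16510} + 34678\right) \left(-8099 + c\right) = \left(\sqrt{-80 + 16510} + 34678\right) \left(-8099 - 3209\right) = \left(\sqrt{16430} + 34678\right) \left(-11308\right) = \left(34678 + \sqrt{16430}\right) \left(-11308\right) = -392138824 - 11308 \sqrt{16430}$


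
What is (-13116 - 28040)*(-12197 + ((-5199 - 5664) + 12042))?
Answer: 453456808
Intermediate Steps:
(-13116 - 28040)*(-12197 + ((-5199 - 5664) + 12042)) = -41156*(-12197 + (-10863 + 12042)) = -41156*(-12197 + 1179) = -41156*(-11018) = 453456808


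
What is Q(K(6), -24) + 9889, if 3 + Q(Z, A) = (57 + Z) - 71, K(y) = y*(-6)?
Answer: 9836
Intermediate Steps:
K(y) = -6*y
Q(Z, A) = -17 + Z (Q(Z, A) = -3 + ((57 + Z) - 71) = -3 + (-14 + Z) = -17 + Z)
Q(K(6), -24) + 9889 = (-17 - 6*6) + 9889 = (-17 - 36) + 9889 = -53 + 9889 = 9836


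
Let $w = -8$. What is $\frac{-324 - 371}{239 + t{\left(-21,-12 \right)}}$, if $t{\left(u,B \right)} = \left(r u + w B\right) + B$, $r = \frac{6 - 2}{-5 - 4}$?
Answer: $- \frac{2085}{997} \approx -2.0913$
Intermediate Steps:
$r = - \frac{4}{9}$ ($r = \frac{4}{-9} = 4 \left(- \frac{1}{9}\right) = - \frac{4}{9} \approx -0.44444$)
$t{\left(u,B \right)} = - 7 B - \frac{4 u}{9}$ ($t{\left(u,B \right)} = \left(- \frac{4 u}{9} - 8 B\right) + B = \left(- 8 B - \frac{4 u}{9}\right) + B = - 7 B - \frac{4 u}{9}$)
$\frac{-324 - 371}{239 + t{\left(-21,-12 \right)}} = \frac{-324 - 371}{239 - - \frac{280}{3}} = - \frac{695}{239 + \left(84 + \frac{28}{3}\right)} = - \frac{695}{239 + \frac{280}{3}} = - \frac{695}{\frac{997}{3}} = \left(-695\right) \frac{3}{997} = - \frac{2085}{997}$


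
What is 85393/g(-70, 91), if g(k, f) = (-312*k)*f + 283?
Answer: 85393/1987723 ≈ 0.042960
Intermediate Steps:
g(k, f) = 283 - 312*f*k (g(k, f) = -312*f*k + 283 = 283 - 312*f*k)
85393/g(-70, 91) = 85393/(283 - 312*91*(-70)) = 85393/(283 + 1987440) = 85393/1987723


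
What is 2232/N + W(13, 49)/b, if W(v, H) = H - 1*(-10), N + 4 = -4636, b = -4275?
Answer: -245389/495900 ≈ -0.49484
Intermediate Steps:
N = -4640 (N = -4 - 4636 = -4640)
W(v, H) = 10 + H (W(v, H) = H + 10 = 10 + H)
2232/N + W(13, 49)/b = 2232/(-4640) + (10 + 49)/(-4275) = 2232*(-1/4640) + 59*(-1/4275) = -279/580 - 59/4275 = -245389/495900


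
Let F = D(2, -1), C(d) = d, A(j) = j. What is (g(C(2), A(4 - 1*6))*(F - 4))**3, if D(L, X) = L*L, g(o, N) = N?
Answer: 0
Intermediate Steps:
D(L, X) = L**2
F = 4 (F = 2**2 = 4)
(g(C(2), A(4 - 1*6))*(F - 4))**3 = ((4 - 1*6)*(4 - 4))**3 = ((4 - 6)*0)**3 = (-2*0)**3 = 0**3 = 0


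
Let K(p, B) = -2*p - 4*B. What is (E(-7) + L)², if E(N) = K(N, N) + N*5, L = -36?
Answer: 841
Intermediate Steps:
K(p, B) = -4*B - 2*p
E(N) = -N (E(N) = (-4*N - 2*N) + N*5 = -6*N + 5*N = -N)
(E(-7) + L)² = (-1*(-7) - 36)² = (7 - 36)² = (-29)² = 841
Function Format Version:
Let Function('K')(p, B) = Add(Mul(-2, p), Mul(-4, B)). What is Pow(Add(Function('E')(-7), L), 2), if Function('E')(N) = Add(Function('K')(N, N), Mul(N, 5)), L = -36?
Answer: 841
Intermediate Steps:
Function('K')(p, B) = Add(Mul(-4, B), Mul(-2, p))
Function('E')(N) = Mul(-1, N) (Function('E')(N) = Add(Add(Mul(-4, N), Mul(-2, N)), Mul(N, 5)) = Add(Mul(-6, N), Mul(5, N)) = Mul(-1, N))
Pow(Add(Function('E')(-7), L), 2) = Pow(Add(Mul(-1, -7), -36), 2) = Pow(Add(7, -36), 2) = Pow(-29, 2) = 841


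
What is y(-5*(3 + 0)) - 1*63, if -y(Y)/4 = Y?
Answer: -3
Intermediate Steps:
y(Y) = -4*Y
y(-5*(3 + 0)) - 1*63 = -(-20)*(3 + 0) - 1*63 = -(-20)*3 - 63 = -4*(-15) - 63 = 60 - 63 = -3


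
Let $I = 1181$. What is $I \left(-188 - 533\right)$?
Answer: $-851501$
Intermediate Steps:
$I \left(-188 - 533\right) = 1181 \left(-188 - 533\right) = 1181 \left(-721\right) = -851501$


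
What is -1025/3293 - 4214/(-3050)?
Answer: 5375226/5021825 ≈ 1.0704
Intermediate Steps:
-1025/3293 - 4214/(-3050) = -1025*1/3293 - 4214*(-1/3050) = -1025/3293 + 2107/1525 = 5375226/5021825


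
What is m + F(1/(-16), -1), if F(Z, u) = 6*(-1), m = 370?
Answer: 364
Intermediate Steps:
F(Z, u) = -6
m + F(1/(-16), -1) = 370 - 6 = 364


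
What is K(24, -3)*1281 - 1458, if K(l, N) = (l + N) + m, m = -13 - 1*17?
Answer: -12987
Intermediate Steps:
m = -30 (m = -13 - 17 = -30)
K(l, N) = -30 + N + l (K(l, N) = (l + N) - 30 = (N + l) - 30 = -30 + N + l)
K(24, -3)*1281 - 1458 = (-30 - 3 + 24)*1281 - 1458 = -9*1281 - 1458 = -11529 - 1458 = -12987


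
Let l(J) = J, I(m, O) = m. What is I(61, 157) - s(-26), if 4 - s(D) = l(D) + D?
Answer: 5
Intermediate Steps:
s(D) = 4 - 2*D (s(D) = 4 - (D + D) = 4 - 2*D)
I(61, 157) - s(-26) = 61 - (4 - 2*(-26)) = 61 - (4 + 52) = 61 - 1*56 = 61 - 56 = 5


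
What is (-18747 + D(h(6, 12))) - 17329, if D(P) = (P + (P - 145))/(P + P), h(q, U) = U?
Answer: -865945/24 ≈ -36081.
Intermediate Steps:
D(P) = (-145 + 2*P)/(2*P) (D(P) = (P + (-145 + P))/((2*P)) = (-145 + 2*P)*(1/(2*P)) = (-145 + 2*P)/(2*P))
(-18747 + D(h(6, 12))) - 17329 = (-18747 + (-145/2 + 12)/12) - 17329 = (-18747 + (1/12)*(-121/2)) - 17329 = (-18747 - 121/24) - 17329 = -450049/24 - 17329 = -865945/24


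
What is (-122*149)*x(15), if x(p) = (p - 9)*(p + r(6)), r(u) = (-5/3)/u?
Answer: -4817170/3 ≈ -1.6057e+6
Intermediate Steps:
r(u) = -5/(3*u) (r(u) = (-5*⅓)/u = -5/(3*u))
x(p) = (-9 + p)*(-5/18 + p) (x(p) = (p - 9)*(p - 5/3/6) = (-9 + p)*(p - 5/3*⅙) = (-9 + p)*(p - 5/18) = (-9 + p)*(-5/18 + p))
(-122*149)*x(15) = (-122*149)*(5/2 + 15² - 167/18*15) = -18178*(5/2 + 225 - 835/6) = -18178*265/3 = -4817170/3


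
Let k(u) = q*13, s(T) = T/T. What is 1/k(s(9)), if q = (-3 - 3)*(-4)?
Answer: 1/312 ≈ 0.0032051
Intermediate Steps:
q = 24 (q = -6*(-4) = 24)
s(T) = 1
k(u) = 312 (k(u) = 24*13 = 312)
1/k(s(9)) = 1/312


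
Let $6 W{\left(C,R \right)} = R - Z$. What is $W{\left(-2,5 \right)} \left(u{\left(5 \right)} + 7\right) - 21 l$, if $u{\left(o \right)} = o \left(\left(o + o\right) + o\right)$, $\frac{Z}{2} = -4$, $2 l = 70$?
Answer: $- \frac{1672}{3} \approx -557.33$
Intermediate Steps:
$l = 35$ ($l = \frac{1}{2} \cdot 70 = 35$)
$Z = -8$ ($Z = 2 \left(-4\right) = -8$)
$u{\left(o \right)} = 3 o^{2}$ ($u{\left(o \right)} = o \left(2 o + o\right) = o 3 o = 3 o^{2}$)
$W{\left(C,R \right)} = \frac{4}{3} + \frac{R}{6}$ ($W{\left(C,R \right)} = \frac{R - -8}{6} = \frac{R + 8}{6} = \frac{8 + R}{6} = \frac{4}{3} + \frac{R}{6}$)
$W{\left(-2,5 \right)} \left(u{\left(5 \right)} + 7\right) - 21 l = \left(\frac{4}{3} + \frac{1}{6} \cdot 5\right) \left(3 \cdot 5^{2} + 7\right) - 735 = \left(\frac{4}{3} + \frac{5}{6}\right) \left(3 \cdot 25 + 7\right) - 735 = \frac{13 \left(75 + 7\right)}{6} - 735 = \frac{13}{6} \cdot 82 - 735 = \frac{533}{3} - 735 = - \frac{1672}{3}$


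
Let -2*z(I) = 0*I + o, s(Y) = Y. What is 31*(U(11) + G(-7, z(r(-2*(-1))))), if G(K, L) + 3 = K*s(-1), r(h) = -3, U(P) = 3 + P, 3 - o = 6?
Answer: 558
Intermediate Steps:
o = -3 (o = 3 - 1*6 = 3 - 6 = -3)
z(I) = 3/2 (z(I) = -(0*I - 3)/2 = -(0 - 3)/2 = -½*(-3) = 3/2)
G(K, L) = -3 - K (G(K, L) = -3 + K*(-1) = -3 - K)
31*(U(11) + G(-7, z(r(-2*(-1))))) = 31*((3 + 11) + (-3 - 1*(-7))) = 31*(14 + (-3 + 7)) = 31*(14 + 4) = 31*18 = 558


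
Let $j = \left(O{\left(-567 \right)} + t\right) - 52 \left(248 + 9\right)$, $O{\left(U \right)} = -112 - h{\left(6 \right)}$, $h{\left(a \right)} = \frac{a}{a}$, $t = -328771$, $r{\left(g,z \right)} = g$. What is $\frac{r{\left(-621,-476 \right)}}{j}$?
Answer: $\frac{621}{342248} \approx 0.0018145$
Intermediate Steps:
$h{\left(a \right)} = 1$
$O{\left(U \right)} = -113$ ($O{\left(U \right)} = -112 - 1 = -113$)
$j = -342248$ ($j = \left(-113 - 328771\right) - 52 \left(248 + 9\right) = -328884 - 13364 = -342248$)
$\frac{r{\left(-621,-476 \right)}}{j} = - \frac{621}{-342248} = \left(-621\right) \left(- \frac{1}{342248}\right) = \frac{621}{342248}$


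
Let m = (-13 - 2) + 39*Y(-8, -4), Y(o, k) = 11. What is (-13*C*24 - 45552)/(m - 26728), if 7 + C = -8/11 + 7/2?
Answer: 243282/144727 ≈ 1.6810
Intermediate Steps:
C = -93/22 (C = -7 + (-8/11 + 7/2) = -7 + 61/22 = -93/22 ≈ -4.2273)
m = 414 (m = (-13 - 2) + 39*11 = -15 + 429 = 414)
(-13*C*24 - 45552)/(m - 26728) = (-13*(-93/22)*24 - 45552)/(414 - 26728) = ((1209/22)*24 - 45552)/(-26314) = (14508/11 - 45552)*(-1/26314) = -486564/11*(-1/26314) = 243282/144727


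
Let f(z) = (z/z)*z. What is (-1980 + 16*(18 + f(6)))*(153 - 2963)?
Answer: 4484760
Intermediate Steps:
f(z) = z (f(z) = 1*z = z)
(-1980 + 16*(18 + f(6)))*(153 - 2963) = (-1980 + 16*(18 + 6))*(153 - 2963) = (-1980 + 16*24)*(-2810) = (-1980 + 384)*(-2810) = -1596*(-2810) = 4484760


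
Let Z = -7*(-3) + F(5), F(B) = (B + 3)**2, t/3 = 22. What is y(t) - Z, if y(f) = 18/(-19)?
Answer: -1633/19 ≈ -85.947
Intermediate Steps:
t = 66 (t = 3*22 = 66)
F(B) = (3 + B)**2
Z = 85 (Z = -7*(-3) + (3 + 5)**2 = 21 + 8**2 = 21 + 64 = 85)
y(f) = -18/19 (y(f) = 18*(-1/19) = -18/19)
y(t) - Z = -18/19 - 1*85 = -18/19 - 85 = -1633/19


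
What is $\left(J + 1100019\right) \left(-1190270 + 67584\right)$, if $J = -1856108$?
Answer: $848850535054$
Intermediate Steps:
$\left(J + 1100019\right) \left(-1190270 + 67584\right) = \left(-1856108 + 1100019\right) \left(-1190270 + 67584\right) = \left(-756089\right) \left(-1122686\right) = 848850535054$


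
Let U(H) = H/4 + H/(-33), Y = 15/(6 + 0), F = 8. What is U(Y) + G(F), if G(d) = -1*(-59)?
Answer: 15721/264 ≈ 59.549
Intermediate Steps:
G(d) = 59
Y = 5/2 (Y = 15/6 = (1/6)*15 = 5/2 ≈ 2.5000)
U(H) = 29*H/132 (U(H) = H*(1/4) + H*(-1/33) = H/4 - H/33 = 29*H/132)
U(Y) + G(F) = (29/132)*(5/2) + 59 = 145/264 + 59 = 15721/264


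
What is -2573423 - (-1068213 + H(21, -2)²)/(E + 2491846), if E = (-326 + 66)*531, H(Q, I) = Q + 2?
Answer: -3028642980897/1176893 ≈ -2.5734e+6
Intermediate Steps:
H(Q, I) = 2 + Q
E = -138060 (E = -260*531 = -138060)
-2573423 - (-1068213 + H(21, -2)²)/(E + 2491846) = -2573423 - (-1068213 + (2 + 21)²)/(-138060 + 2491846) = -2573423 - (-1068213 + 23²)/2353786 = -2573423 - (-1068213 + 529)/2353786 = -2573423 - (-1067684)/2353786 = -2573423 - 1*(-533842/1176893) = -2573423 + 533842/1176893 = -3028642980897/1176893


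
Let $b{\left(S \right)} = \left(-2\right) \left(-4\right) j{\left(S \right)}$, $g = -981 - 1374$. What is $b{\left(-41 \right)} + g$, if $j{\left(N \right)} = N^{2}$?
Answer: $11093$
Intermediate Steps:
$g = -2355$ ($g = -981 - 1374 = -2355$)
$b{\left(S \right)} = 8 S^{2}$ ($b{\left(S \right)} = \left(-2\right) \left(-4\right) S^{2} = 8 S^{2}$)
$b{\left(-41 \right)} + g = 8 \left(-41\right)^{2} - 2355 = 8 \cdot 1681 - 2355 = 13448 - 2355 = 11093$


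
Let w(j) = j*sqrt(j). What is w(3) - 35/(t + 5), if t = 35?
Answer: -7/8 + 3*sqrt(3) ≈ 4.3212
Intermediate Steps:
w(j) = j**(3/2)
w(3) - 35/(t + 5) = 3**(3/2) - 35/(35 + 5) = 3*sqrt(3) - 35/40 = 3*sqrt(3) + (1/40)*(-35) = 3*sqrt(3) - 7/8 = -7/8 + 3*sqrt(3)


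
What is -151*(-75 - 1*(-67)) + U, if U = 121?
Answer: 1329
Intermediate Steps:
-151*(-75 - 1*(-67)) + U = -151*(-75 - 1*(-67)) + 121 = -151*(-75 + 67) + 121 = -151*(-8) + 121 = 1208 + 121 = 1329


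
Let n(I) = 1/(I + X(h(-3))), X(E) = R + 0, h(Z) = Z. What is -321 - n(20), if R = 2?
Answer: -7063/22 ≈ -321.05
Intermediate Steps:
X(E) = 2 (X(E) = 2 + 0 = 2)
n(I) = 1/(2 + I) (n(I) = 1/(I + 2) = 1/(2 + I))
-321 - n(20) = -321 - 1/(2 + 20) = -321 - 1/22 = -7063/22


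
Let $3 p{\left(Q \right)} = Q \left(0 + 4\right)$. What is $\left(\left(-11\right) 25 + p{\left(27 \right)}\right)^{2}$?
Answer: $57121$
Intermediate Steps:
$p{\left(Q \right)} = \frac{4 Q}{3}$ ($p{\left(Q \right)} = \frac{Q \left(0 + 4\right)}{3} = \frac{Q 4}{3} = \frac{4 Q}{3}$)
$\left(\left(-11\right) 25 + p{\left(27 \right)}\right)^{2} = \left(\left(-11\right) 25 + \frac{4}{3} \cdot 27\right)^{2} = \left(-275 + 36\right)^{2} = \left(-239\right)^{2} = 57121$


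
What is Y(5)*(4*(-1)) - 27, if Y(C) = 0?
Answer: -27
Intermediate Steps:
Y(5)*(4*(-1)) - 27 = 0*(4*(-1)) - 27 = 0*(-4) - 27 = 0 - 27 = -27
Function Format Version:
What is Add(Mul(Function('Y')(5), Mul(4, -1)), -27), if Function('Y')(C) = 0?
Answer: -27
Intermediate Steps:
Add(Mul(Function('Y')(5), Mul(4, -1)), -27) = Add(Mul(0, Mul(4, -1)), -27) = Add(Mul(0, -4), -27) = Add(0, -27) = -27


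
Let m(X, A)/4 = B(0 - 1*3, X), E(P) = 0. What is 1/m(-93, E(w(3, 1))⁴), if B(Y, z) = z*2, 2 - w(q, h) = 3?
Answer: -1/744 ≈ -0.0013441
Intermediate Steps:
w(q, h) = -1 (w(q, h) = 2 - 1*3 = 2 - 3 = -1)
B(Y, z) = 2*z
m(X, A) = 8*X (m(X, A) = 4*(2*X) = 8*X)
1/m(-93, E(w(3, 1))⁴) = 1/(8*(-93)) = 1/(-744) = -1/744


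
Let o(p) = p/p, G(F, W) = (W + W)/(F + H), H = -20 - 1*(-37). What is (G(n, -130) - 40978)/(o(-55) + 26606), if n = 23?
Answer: -27323/17738 ≈ -1.5404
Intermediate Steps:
H = 17 (H = -20 + 37 = 17)
G(F, W) = 2*W/(17 + F) (G(F, W) = (W + W)/(F + 17) = (2*W)/(17 + F) = 2*W/(17 + F))
o(p) = 1
(G(n, -130) - 40978)/(o(-55) + 26606) = (2*(-130)/(17 + 23) - 40978)/(1 + 26606) = (2*(-130)/40 - 40978)/26607 = (2*(-130)*(1/40) - 40978)*(1/26607) = (-13/2 - 40978)*(1/26607) = -81969/2*1/26607 = -27323/17738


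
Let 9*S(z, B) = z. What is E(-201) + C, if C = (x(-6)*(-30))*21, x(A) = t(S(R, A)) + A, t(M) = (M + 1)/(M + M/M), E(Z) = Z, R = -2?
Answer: 2949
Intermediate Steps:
S(z, B) = z/9
t(M) = 1 (t(M) = (1 + M)/(M + 1) = (1 + M)/(1 + M) = 1)
x(A) = 1 + A
C = 3150 (C = ((1 - 6)*(-30))*21 = -5*(-30)*21 = 150*21 = 3150)
E(-201) + C = -201 + 3150 = 2949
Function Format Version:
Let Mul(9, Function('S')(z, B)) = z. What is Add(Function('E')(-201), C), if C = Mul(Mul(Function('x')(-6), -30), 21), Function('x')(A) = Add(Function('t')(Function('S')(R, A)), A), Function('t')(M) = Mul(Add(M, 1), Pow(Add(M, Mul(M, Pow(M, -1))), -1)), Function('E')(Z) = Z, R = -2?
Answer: 2949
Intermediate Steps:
Function('S')(z, B) = Mul(Rational(1, 9), z)
Function('t')(M) = 1 (Function('t')(M) = Mul(Add(1, M), Pow(Add(M, 1), -1)) = Mul(Add(1, M), Pow(Add(1, M), -1)) = 1)
Function('x')(A) = Add(1, A)
C = 3150 (C = Mul(Mul(Add(1, -6), -30), 21) = Mul(Mul(-5, -30), 21) = Mul(150, 21) = 3150)
Add(Function('E')(-201), C) = Add(-201, 3150) = 2949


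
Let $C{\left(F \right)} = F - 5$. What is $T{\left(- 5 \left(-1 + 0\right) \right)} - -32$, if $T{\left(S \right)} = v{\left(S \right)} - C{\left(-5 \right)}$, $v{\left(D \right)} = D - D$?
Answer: $42$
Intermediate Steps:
$C{\left(F \right)} = -5 + F$
$v{\left(D \right)} = 0$
$T{\left(S \right)} = 10$ ($T{\left(S \right)} = 0 - \left(-5 - 5\right) = 0 - -10 = 0 + 10 = 10$)
$T{\left(- 5 \left(-1 + 0\right) \right)} - -32 = 10 - -32 = 10 + 32 = 42$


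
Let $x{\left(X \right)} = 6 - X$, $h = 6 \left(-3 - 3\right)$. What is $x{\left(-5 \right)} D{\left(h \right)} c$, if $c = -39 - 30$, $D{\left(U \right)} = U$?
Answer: $27324$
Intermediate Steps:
$h = -36$ ($h = 6 \left(-6\right) = -36$)
$c = -69$
$x{\left(-5 \right)} D{\left(h \right)} c = \left(6 - -5\right) \left(-36\right) \left(-69\right) = \left(6 + 5\right) \left(-36\right) \left(-69\right) = 11 \left(-36\right) \left(-69\right) = \left(-396\right) \left(-69\right) = 27324$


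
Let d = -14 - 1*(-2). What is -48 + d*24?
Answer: -336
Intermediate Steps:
d = -12 (d = -14 + 2 = -12)
-48 + d*24 = -48 - 12*24 = -48 - 288 = -336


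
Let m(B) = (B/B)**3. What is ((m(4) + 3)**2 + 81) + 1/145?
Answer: 14066/145 ≈ 97.007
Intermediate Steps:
m(B) = 1 (m(B) = 1**3 = 1)
((m(4) + 3)**2 + 81) + 1/145 = ((1 + 3)**2 + 81) + 1/145 = (4**2 + 81) + 1/145 = (16 + 81) + 1/145 = 97 + 1/145 = 14066/145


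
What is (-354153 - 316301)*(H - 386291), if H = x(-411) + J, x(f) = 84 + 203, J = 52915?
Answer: 223320852406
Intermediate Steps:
x(f) = 287
H = 53202 (H = 287 + 52915 = 53202)
(-354153 - 316301)*(H - 386291) = (-354153 - 316301)*(53202 - 386291) = -670454*(-333089) = 223320852406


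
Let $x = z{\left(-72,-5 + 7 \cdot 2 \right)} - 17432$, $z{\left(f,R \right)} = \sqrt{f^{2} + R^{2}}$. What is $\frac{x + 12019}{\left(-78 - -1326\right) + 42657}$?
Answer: $- \frac{5413}{43905} + \frac{3 \sqrt{65}}{14635} \approx -0.12164$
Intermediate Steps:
$z{\left(f,R \right)} = \sqrt{R^{2} + f^{2}}$
$x = -17432 + 9 \sqrt{65}$ ($x = \sqrt{\left(-5 + 7 \cdot 2\right)^{2} + \left(-72\right)^{2}} - 17432 = \sqrt{\left(-5 + 14\right)^{2} + 5184} - 17432 = \sqrt{9^{2} + 5184} - 17432 = \sqrt{81 + 5184} - 17432 = \sqrt{5265} - 17432 = 9 \sqrt{65} - 17432 = -17432 + 9 \sqrt{65} \approx -17359.0$)
$\frac{x + 12019}{\left(-78 - -1326\right) + 42657} = \frac{\left(-17432 + 9 \sqrt{65}\right) + 12019}{\left(-78 - -1326\right) + 42657} = \frac{-5413 + 9 \sqrt{65}}{\left(-78 + 1326\right) + 42657} = \frac{-5413 + 9 \sqrt{65}}{1248 + 42657} = \frac{-5413 + 9 \sqrt{65}}{43905} = \left(-5413 + 9 \sqrt{65}\right) \frac{1}{43905} = - \frac{5413}{43905} + \frac{3 \sqrt{65}}{14635}$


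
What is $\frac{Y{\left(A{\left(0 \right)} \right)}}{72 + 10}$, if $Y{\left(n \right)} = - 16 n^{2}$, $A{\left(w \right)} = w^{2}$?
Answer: $0$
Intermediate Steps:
$\frac{Y{\left(A{\left(0 \right)} \right)}}{72 + 10} = \frac{\left(-16\right) \left(0^{2}\right)^{2}}{72 + 10} = \frac{\left(-16\right) 0^{2}}{82} = \frac{\left(-16\right) 0}{82} = \frac{1}{82} \cdot 0 = 0$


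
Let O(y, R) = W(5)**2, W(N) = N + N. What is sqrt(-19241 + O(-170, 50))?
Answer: I*sqrt(19141) ≈ 138.35*I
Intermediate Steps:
W(N) = 2*N
O(y, R) = 100 (O(y, R) = (2*5)**2 = 10**2 = 100)
sqrt(-19241 + O(-170, 50)) = sqrt(-19241 + 100) = sqrt(-19141) = I*sqrt(19141)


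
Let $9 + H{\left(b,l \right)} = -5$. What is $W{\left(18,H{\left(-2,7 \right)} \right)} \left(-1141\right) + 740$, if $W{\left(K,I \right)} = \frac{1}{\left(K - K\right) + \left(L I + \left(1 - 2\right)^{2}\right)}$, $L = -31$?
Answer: $\frac{320759}{435} \approx 737.38$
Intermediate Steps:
$H{\left(b,l \right)} = -14$ ($H{\left(b,l \right)} = -9 - 5 = -14$)
$W{\left(K,I \right)} = \frac{1}{1 - 31 I}$ ($W{\left(K,I \right)} = \frac{1}{\left(K - K\right) - \left(- \left(1 - 2\right)^{2} + 31 I\right)} = \frac{1}{0 - \left(-1 + 31 I\right)} = \frac{1}{1 - 31 I}$)
$W{\left(18,H{\left(-2,7 \right)} \right)} \left(-1141\right) + 740 = \frac{1}{1 - -434} \left(-1141\right) + 740 = \frac{1}{1 + 434} \left(-1141\right) + 740 = \frac{1}{435} \left(-1141\right) + 740 = - \frac{1141}{435} + 740 = \frac{320759}{435}$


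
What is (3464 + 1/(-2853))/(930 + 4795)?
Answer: 9882791/16333425 ≈ 0.60507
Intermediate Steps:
(3464 + 1/(-2853))/(930 + 4795) = (3464 - 1/2853)/5725 = (9882791/2853)*(1/5725) = 9882791/16333425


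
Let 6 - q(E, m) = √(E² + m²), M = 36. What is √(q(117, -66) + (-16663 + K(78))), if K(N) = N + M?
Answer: √(-16543 - 3*√2005) ≈ 129.14*I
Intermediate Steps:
K(N) = 36 + N (K(N) = N + 36 = 36 + N)
q(E, m) = 6 - √(E² + m²)
√(q(117, -66) + (-16663 + K(78))) = √((6 - √(117² + (-66)²)) + (-16663 + (36 + 78))) = √((6 - √(13689 + 4356)) + (-16663 + 114)) = √((6 - √18045) - 16549) = √((6 - 3*√2005) - 16549) = √(-16543 - 3*√2005)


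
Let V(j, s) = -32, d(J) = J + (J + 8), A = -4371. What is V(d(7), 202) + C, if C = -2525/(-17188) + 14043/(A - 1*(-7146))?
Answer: -425972147/15898900 ≈ -26.793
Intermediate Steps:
d(J) = 8 + 2*J (d(J) = J + (8 + J) = 8 + 2*J)
C = 82792653/15898900 (C = -2525/(-17188) + 14043/(-4371 - 1*(-7146)) = -2525*(-1/17188) + 14043/(-4371 + 7146) = 2525/17188 + 14043/2775 = 2525/17188 + 14043*(1/2775) = 2525/17188 + 4681/925 = 82792653/15898900 ≈ 5.2074)
V(d(7), 202) + C = -32 + 82792653/15898900 = -425972147/15898900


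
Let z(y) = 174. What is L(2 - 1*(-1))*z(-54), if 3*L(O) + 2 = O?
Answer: 58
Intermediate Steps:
L(O) = -⅔ + O/3
L(2 - 1*(-1))*z(-54) = (-⅔ + (2 - 1*(-1))/3)*174 = (-⅔ + (2 + 1)/3)*174 = (-⅔ + (⅓)*3)*174 = (-⅔ + 1)*174 = (⅓)*174 = 58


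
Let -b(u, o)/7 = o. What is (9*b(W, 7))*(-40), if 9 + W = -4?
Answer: 17640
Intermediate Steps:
W = -13 (W = -9 - 4 = -13)
b(u, o) = -7*o
(9*b(W, 7))*(-40) = (9*(-7*7))*(-40) = (9*(-49))*(-40) = -441*(-40) = 17640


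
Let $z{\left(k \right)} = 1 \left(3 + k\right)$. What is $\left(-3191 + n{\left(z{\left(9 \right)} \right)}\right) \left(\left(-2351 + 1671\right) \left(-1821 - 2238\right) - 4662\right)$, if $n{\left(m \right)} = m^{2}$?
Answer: $-8395880526$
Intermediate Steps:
$z{\left(k \right)} = 3 + k$
$\left(-3191 + n{\left(z{\left(9 \right)} \right)}\right) \left(\left(-2351 + 1671\right) \left(-1821 - 2238\right) - 4662\right) = \left(-3191 + \left(3 + 9\right)^{2}\right) \left(\left(-2351 + 1671\right) \left(-1821 - 2238\right) - 4662\right) = \left(-3191 + 12^{2}\right) \left(\left(-680\right) \left(-4059\right) - 4662\right) = \left(-3191 + 144\right) \left(2760120 - 4662\right) = \left(-3047\right) 2755458 = -8395880526$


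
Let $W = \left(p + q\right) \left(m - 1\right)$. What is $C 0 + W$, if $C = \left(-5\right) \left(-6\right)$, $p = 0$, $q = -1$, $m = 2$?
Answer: $-1$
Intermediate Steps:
$C = 30$
$W = -1$ ($W = \left(0 - 1\right) \left(2 - 1\right) = \left(-1\right) 1 = -1$)
$C 0 + W = 30 \cdot 0 - 1 = 0 - 1 = -1$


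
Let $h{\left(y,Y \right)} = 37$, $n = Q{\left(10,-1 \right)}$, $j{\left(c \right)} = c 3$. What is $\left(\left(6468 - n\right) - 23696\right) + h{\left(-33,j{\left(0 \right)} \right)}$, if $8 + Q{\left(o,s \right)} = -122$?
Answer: $-17061$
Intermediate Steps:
$j{\left(c \right)} = 3 c$
$Q{\left(o,s \right)} = -130$ ($Q{\left(o,s \right)} = -8 - 122 = -130$)
$n = -130$
$\left(\left(6468 - n\right) - 23696\right) + h{\left(-33,j{\left(0 \right)} \right)} = \left(\left(6468 - -130\right) - 23696\right) + 37 = \left(\left(6468 + 130\right) - 23696\right) + 37 = \left(6598 - 23696\right) + 37 = -17098 + 37 = -17061$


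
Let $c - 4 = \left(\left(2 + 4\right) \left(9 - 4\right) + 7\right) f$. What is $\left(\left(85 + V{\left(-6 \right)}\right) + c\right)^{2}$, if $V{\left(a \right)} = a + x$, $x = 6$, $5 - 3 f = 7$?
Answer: $\frac{37249}{9} \approx 4138.8$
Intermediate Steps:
$f = - \frac{2}{3}$ ($f = \frac{5}{3} - \frac{7}{3} = - \frac{2}{3} \approx -0.66667$)
$V{\left(a \right)} = 6 + a$ ($V{\left(a \right)} = a + 6 = 6 + a$)
$c = - \frac{62}{3}$ ($c = 4 + \left(\left(2 + 4\right) \left(9 - 4\right) + 7\right) \left(- \frac{2}{3}\right) = 4 + \left(6 \cdot 5 + 7\right) \left(- \frac{2}{3}\right) = 4 + \left(30 + 7\right) \left(- \frac{2}{3}\right) = 4 + 37 \left(- \frac{2}{3}\right) = 4 - \frac{74}{3} = - \frac{62}{3} \approx -20.667$)
$\left(\left(85 + V{\left(-6 \right)}\right) + c\right)^{2} = \left(\left(85 + \left(6 - 6\right)\right) - \frac{62}{3}\right)^{2} = \left(\left(85 + 0\right) - \frac{62}{3}\right)^{2} = \left(85 - \frac{62}{3}\right)^{2} = \left(\frac{193}{3}\right)^{2} = \frac{37249}{9}$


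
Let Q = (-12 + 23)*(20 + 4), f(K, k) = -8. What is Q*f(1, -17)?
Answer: -2112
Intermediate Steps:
Q = 264 (Q = 11*24 = 264)
Q*f(1, -17) = 264*(-8) = -2112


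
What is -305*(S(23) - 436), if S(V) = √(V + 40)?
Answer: 132980 - 915*√7 ≈ 1.3056e+5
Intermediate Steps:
S(V) = √(40 + V)
-305*(S(23) - 436) = -305*(√(40 + 23) - 436) = -305*(√63 - 436) = -305*(3*√7 - 436) = -305*(-436 + 3*√7) = 132980 - 915*√7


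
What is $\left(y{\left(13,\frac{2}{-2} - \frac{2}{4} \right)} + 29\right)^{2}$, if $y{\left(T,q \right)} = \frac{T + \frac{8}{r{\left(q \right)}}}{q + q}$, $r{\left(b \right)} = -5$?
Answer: $\frac{15876}{25} \approx 635.04$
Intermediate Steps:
$y{\left(T,q \right)} = \frac{- \frac{8}{5} + T}{2 q}$ ($y{\left(T,q \right)} = \frac{T + \frac{8}{-5}}{q + q} = \frac{T + 8 \left(- \frac{1}{5}\right)}{2 q} = \left(T - \frac{8}{5}\right) \frac{1}{2 q} = \left(- \frac{8}{5} + T\right) \frac{1}{2 q} = \frac{- \frac{8}{5} + T}{2 q}$)
$\left(y{\left(13,\frac{2}{-2} - \frac{2}{4} \right)} + 29\right)^{2} = \left(\frac{-8 + 5 \cdot 13}{10 \left(\frac{2}{-2} - \frac{2}{4}\right)} + 29\right)^{2} = \left(\frac{-8 + 65}{10 \left(2 \left(- \frac{1}{2}\right) - \frac{1}{2}\right)} + 29\right)^{2} = \left(\frac{1}{10} \frac{1}{-1 - \frac{1}{2}} \cdot 57 + 29\right)^{2} = \left(\frac{1}{10} \frac{1}{- \frac{3}{2}} \cdot 57 + 29\right)^{2} = \left(\frac{1}{10} \left(- \frac{2}{3}\right) 57 + 29\right)^{2} = \left(- \frac{19}{5} + 29\right)^{2} = \left(\frac{126}{5}\right)^{2} = \frac{15876}{25}$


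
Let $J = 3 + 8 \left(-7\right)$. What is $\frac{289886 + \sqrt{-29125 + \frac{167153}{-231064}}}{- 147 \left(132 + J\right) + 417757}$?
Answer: $\frac{144943}{203072} + \frac{i \sqrt{388759758834198}}{46922628608} \approx 0.71375 + 0.0004202 i$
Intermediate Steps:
$J = -53$ ($J = 3 - 56 = -53$)
$\frac{289886 + \sqrt{-29125 + \frac{167153}{-231064}}}{- 147 \left(132 + J\right) + 417757} = \frac{289886 + \sqrt{-29125 + \frac{167153}{-231064}}}{- 147 \left(132 - 53\right) + 417757} = \frac{289886 + \sqrt{-29125 + 167153 \left(- \frac{1}{231064}\right)}}{\left(-147\right) 79 + 417757} = \frac{289886 + \sqrt{-29125 - \frac{167153}{231064}}}{-11613 + 417757} = \frac{289886 + \sqrt{- \frac{6729906153}{231064}}}{406144} = \left(289886 + \frac{i \sqrt{388759758834198}}{115532}\right) \frac{1}{406144} = \frac{144943}{203072} + \frac{i \sqrt{388759758834198}}{46922628608}$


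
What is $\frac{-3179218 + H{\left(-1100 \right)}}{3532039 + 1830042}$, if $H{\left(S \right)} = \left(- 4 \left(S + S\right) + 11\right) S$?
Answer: $- \frac{12871318}{5362081} \approx -2.4004$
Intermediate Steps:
$H{\left(S \right)} = S \left(11 - 8 S\right)$ ($H{\left(S \right)} = \left(- 4 \cdot 2 S + 11\right) S = \left(- 8 S + 11\right) S = \left(11 - 8 S\right) S = S \left(11 - 8 S\right)$)
$\frac{-3179218 + H{\left(-1100 \right)}}{3532039 + 1830042} = \frac{-3179218 - 1100 \left(11 - -8800\right)}{3532039 + 1830042} = \frac{-3179218 - 1100 \left(11 + 8800\right)}{5362081} = \left(-3179218 - 9692100\right) \frac{1}{5362081} = \left(-12871318\right) \frac{1}{5362081} = - \frac{12871318}{5362081}$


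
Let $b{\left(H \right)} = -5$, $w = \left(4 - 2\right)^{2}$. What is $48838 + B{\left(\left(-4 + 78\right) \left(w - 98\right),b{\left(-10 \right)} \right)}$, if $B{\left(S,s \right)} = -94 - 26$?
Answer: $48718$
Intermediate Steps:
$w = 4$ ($w = 2^{2} = 4$)
$B{\left(S,s \right)} = -120$ ($B{\left(S,s \right)} = -94 - 26 = -120$)
$48838 + B{\left(\left(-4 + 78\right) \left(w - 98\right),b{\left(-10 \right)} \right)} = 48838 - 120 = 48718$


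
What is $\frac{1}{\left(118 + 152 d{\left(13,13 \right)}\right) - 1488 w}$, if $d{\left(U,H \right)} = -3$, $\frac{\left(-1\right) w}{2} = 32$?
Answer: $\frac{1}{94894} \approx 1.0538 \cdot 10^{-5}$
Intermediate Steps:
$w = -64$ ($w = \left(-2\right) 32 = -64$)
$\frac{1}{\left(118 + 152 d{\left(13,13 \right)}\right) - 1488 w} = \frac{1}{\left(118 + 152 \left(-3\right)\right) - -95232} = \frac{1}{\left(118 - 456\right) + 95232} = \frac{1}{-338 + 95232} = \frac{1}{94894}$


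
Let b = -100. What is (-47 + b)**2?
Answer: 21609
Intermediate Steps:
(-47 + b)**2 = (-47 - 100)**2 = (-147)**2 = 21609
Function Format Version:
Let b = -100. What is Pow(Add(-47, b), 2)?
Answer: 21609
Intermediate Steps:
Pow(Add(-47, b), 2) = Pow(Add(-47, -100), 2) = Pow(-147, 2) = 21609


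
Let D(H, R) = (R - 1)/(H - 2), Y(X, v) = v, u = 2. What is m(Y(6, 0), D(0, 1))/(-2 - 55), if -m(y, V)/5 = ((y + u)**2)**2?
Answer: 80/57 ≈ 1.4035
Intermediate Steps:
D(H, R) = (-1 + R)/(-2 + H)
m(y, V) = -5*(2 + y)**4 (m(y, V) = -5*(y + 2)**4 = -5*(2 + y)**4)
m(Y(6, 0), D(0, 1))/(-2 - 55) = (-5*(2 + 0)**4)/(-2 - 55) = -5*2**4/(-57) = -5*16*(-1/57) = -80*(-1/57) = 80/57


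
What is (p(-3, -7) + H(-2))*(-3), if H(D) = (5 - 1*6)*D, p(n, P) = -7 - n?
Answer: 6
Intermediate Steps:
H(D) = -D (H(D) = (5 - 6)*D = -D)
(p(-3, -7) + H(-2))*(-3) = ((-7 - 1*(-3)) - 1*(-2))*(-3) = ((-7 + 3) + 2)*(-3) = (-4 + 2)*(-3) = -2*(-3) = 6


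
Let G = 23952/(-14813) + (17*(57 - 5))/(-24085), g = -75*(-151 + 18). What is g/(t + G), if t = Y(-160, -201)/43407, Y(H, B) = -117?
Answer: -1320311747551125/219238836157 ≈ -6022.3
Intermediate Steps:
t = -1/371 (t = -117/43407 = -117*1/43407 = -1/371 ≈ -0.0026954)
g = 9975 (g = -75*(-133) = 9975)
G = -589978612/356771105 (G = 23952*(-1/14813) + (17*52)*(-1/24085) = -23952/14813 + 884*(-1/24085) = -23952/14813 - 884/24085 = -589978612/356771105 ≈ -1.6537)
g/(t + G) = 9975/(-1/371 - 589978612/356771105) = 9975/(-219238836157/132362079955) = 9975*(-132362079955/219238836157) = -1320311747551125/219238836157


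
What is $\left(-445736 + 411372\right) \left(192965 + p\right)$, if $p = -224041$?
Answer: $1067895664$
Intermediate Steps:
$\left(-445736 + 411372\right) \left(192965 + p\right) = \left(-445736 + 411372\right) \left(192965 - 224041\right) = \left(-34364\right) \left(-31076\right) = 1067895664$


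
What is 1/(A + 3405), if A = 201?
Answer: 1/3606 ≈ 0.00027732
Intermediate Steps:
1/(A + 3405) = 1/(201 + 3405) = 1/3606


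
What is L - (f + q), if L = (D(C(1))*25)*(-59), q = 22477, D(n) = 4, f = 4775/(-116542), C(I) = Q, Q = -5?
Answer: -3307107559/116542 ≈ -28377.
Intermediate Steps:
C(I) = -5
f = -4775/116542 (f = 4775*(-1/116542) = -4775/116542 ≈ -0.040972)
L = -5900 (L = (4*25)*(-59) = 100*(-59) = -5900)
L - (f + q) = -5900 - (-4775/116542 + 22477) = -5900 - 1*2619509759/116542 = -5900 - 2619509759/116542 = -3307107559/116542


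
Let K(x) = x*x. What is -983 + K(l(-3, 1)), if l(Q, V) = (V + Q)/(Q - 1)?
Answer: -3931/4 ≈ -982.75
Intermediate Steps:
l(Q, V) = (Q + V)/(-1 + Q)
K(x) = x²
-983 + K(l(-3, 1)) = -983 + ((-3 + 1)/(-1 - 3))² = -983 + (-2/(-4))² = -983 + (-¼*(-2))² = -983 + (½)² = -983 + ¼ = -3931/4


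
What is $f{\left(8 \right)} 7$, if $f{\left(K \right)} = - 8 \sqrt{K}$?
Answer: $- 112 \sqrt{2} \approx -158.39$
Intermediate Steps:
$f{\left(8 \right)} 7 = - 8 \sqrt{8} \cdot 7 = - 8 \cdot 2 \sqrt{2} \cdot 7 = - 16 \sqrt{2} \cdot 7 = - 112 \sqrt{2}$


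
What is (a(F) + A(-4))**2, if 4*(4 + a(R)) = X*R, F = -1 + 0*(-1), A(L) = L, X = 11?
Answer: 1849/16 ≈ 115.56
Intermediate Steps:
F = -1 (F = -1 + 0 = -1)
a(R) = -4 + 11*R/4 (a(R) = -4 + (11*R)/4 = -4 + 11*R/4)
(a(F) + A(-4))**2 = ((-4 + (11/4)*(-1)) - 4)**2 = ((-4 - 11/4) - 4)**2 = (-27/4 - 4)**2 = (-43/4)**2 = 1849/16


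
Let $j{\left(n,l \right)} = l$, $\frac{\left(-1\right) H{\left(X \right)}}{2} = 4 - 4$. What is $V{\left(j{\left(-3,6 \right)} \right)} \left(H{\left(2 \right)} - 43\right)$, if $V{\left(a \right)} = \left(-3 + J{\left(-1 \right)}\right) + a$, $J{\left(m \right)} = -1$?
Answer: $-86$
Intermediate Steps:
$H{\left(X \right)} = 0$ ($H{\left(X \right)} = - 2 \left(4 - 4\right) = \left(-2\right) 0 = 0$)
$V{\left(a \right)} = -4 + a$ ($V{\left(a \right)} = \left(-3 - 1\right) + a = -4 + a$)
$V{\left(j{\left(-3,6 \right)} \right)} \left(H{\left(2 \right)} - 43\right) = \left(-4 + 6\right) \left(0 - 43\right) = 2 \left(-43\right) = -86$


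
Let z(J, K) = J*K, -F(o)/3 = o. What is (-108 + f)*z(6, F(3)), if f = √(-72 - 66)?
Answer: 5832 - 54*I*√138 ≈ 5832.0 - 634.36*I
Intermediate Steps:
F(o) = -3*o
f = I*√138 (f = √(-138) = I*√138 ≈ 11.747*I)
(-108 + f)*z(6, F(3)) = (-108 + I*√138)*(6*(-3*3)) = (-108 + I*√138)*(6*(-9)) = (-108 + I*√138)*(-54) = 5832 - 54*I*√138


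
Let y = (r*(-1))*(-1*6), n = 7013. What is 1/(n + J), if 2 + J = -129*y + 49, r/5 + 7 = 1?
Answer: 1/30280 ≈ 3.3025e-5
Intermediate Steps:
r = -30 (r = -35 + 5*1 = -35 + 5 = -30)
y = -180 (y = (-30*(-1))*(-1*6) = 30*(-6) = -180)
J = 23267 (J = -2 + (-129*(-180) + 49) = -2 + (23220 + 49) = -2 + 23269 = 23267)
1/(n + J) = 1/(7013 + 23267) = 1/30280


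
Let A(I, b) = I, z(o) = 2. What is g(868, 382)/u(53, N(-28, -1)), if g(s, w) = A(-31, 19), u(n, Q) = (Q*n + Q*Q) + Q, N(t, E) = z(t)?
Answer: -31/112 ≈ -0.27679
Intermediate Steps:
N(t, E) = 2
u(n, Q) = Q + Q² + Q*n (u(n, Q) = (Q*n + Q²) + Q = (Q² + Q*n) + Q = Q + Q² + Q*n)
g(s, w) = -31
g(868, 382)/u(53, N(-28, -1)) = -31*1/(2*(1 + 2 + 53)) = -31/(2*56) = -31/112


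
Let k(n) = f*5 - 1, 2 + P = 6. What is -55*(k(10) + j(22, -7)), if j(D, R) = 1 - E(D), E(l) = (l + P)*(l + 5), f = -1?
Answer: 38885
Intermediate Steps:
P = 4 (P = -2 + 6 = 4)
E(l) = (4 + l)*(5 + l) (E(l) = (l + 4)*(l + 5) = (4 + l)*(5 + l))
k(n) = -6 (k(n) = -1*5 - 1 = -5 - 1 = -6)
j(D, R) = -19 - D² - 9*D (j(D, R) = 1 - (20 + D² + 9*D) = 1 + (-20 - D² - 9*D) = -19 - D² - 9*D)
-55*(k(10) + j(22, -7)) = -55*(-6 + (-19 - 1*22² - 9*22)) = -55*(-6 + (-19 - 1*484 - 198)) = -55*(-6 + (-19 - 484 - 198)) = -55*(-6 - 701) = -55*(-707) = 38885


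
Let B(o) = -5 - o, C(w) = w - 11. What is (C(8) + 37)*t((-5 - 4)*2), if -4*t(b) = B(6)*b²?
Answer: 30294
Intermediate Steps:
C(w) = -11 + w
t(b) = 11*b²/4 (t(b) = -(-5 - 1*6)*b²/4 = -(-5 - 6)*b²/4 = -(-11)*b²/4 = 11*b²/4)
(C(8) + 37)*t((-5 - 4)*2) = ((-11 + 8) + 37)*(11*((-5 - 4)*2)²/4) = (-3 + 37)*(11*(-9*2)²/4) = 34*((11/4)*(-18)²) = 34*((11/4)*324) = 34*891 = 30294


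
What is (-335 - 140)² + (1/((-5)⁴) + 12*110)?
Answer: 141840626/625 ≈ 2.2695e+5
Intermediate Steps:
(-335 - 140)² + (1/((-5)⁴) + 12*110) = (-475)² + (1/625 + 1320) = 225625 + (1/625 + 1320) = 225625 + 825001/625 = 141840626/625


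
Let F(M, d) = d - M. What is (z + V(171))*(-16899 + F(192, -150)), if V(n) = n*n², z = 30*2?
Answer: -86209672311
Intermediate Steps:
z = 60
V(n) = n³
(z + V(171))*(-16899 + F(192, -150)) = (60 + 171³)*(-16899 + (-150 - 1*192)) = (60 + 5000211)*(-16899 + (-150 - 192)) = 5000271*(-16899 - 342) = 5000271*(-17241) = -86209672311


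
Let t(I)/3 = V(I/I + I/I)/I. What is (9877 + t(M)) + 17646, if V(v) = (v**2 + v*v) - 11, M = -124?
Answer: 3412861/124 ≈ 27523.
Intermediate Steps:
V(v) = -11 + 2*v**2 (V(v) = (v**2 + v**2) - 11 = 2*v**2 - 11 = -11 + 2*v**2)
t(I) = -9/I (t(I) = 3*((-11 + 2*(I/I + I/I)**2)/I) = 3*((-11 + 2*(1 + 1)**2)/I) = 3*((-11 + 2*2**2)/I) = 3*((-11 + 2*4)/I) = 3*((-11 + 8)/I) = 3*(-3/I) = -9/I)
(9877 + t(M)) + 17646 = (9877 - 9/(-124)) + 17646 = (9877 - 9*(-1/124)) + 17646 = (9877 + 9/124) + 17646 = 1224757/124 + 17646 = 3412861/124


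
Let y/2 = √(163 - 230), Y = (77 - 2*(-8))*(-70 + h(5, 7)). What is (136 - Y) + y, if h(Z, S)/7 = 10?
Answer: 136 + 2*I*√67 ≈ 136.0 + 16.371*I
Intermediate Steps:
h(Z, S) = 70 (h(Z, S) = 7*10 = 70)
Y = 0 (Y = (77 - 2*(-8))*(-70 + 70) = (77 + 16)*0 = 93*0 = 0)
y = 2*I*√67 (y = 2*√(163 - 230) = 2*√(-67) = 2*(I*√67) = 2*I*√67 ≈ 16.371*I)
(136 - Y) + y = (136 - 1*0) + 2*I*√67 = (136 + 0) + 2*I*√67 = 136 + 2*I*√67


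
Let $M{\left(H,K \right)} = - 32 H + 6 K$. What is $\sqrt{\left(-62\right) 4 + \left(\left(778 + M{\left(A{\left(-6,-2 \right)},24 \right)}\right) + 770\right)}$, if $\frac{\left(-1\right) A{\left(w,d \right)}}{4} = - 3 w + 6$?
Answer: $2 \sqrt{1129} \approx 67.201$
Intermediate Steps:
$A{\left(w,d \right)} = -24 + 12 w$ ($A{\left(w,d \right)} = - 4 \left(- 3 w + 6\right) = - 4 \left(6 - 3 w\right) = -24 + 12 w$)
$\sqrt{\left(-62\right) 4 + \left(\left(778 + M{\left(A{\left(-6,-2 \right)},24 \right)}\right) + 770\right)} = \sqrt{\left(-62\right) 4 - \left(-1692 + 32 \left(-24 + 12 \left(-6\right)\right)\right)} = \sqrt{-248 - \left(-1692 + 32 \left(-24 - 72\right)\right)} = \sqrt{-248 + \left(\left(778 + \left(\left(-32\right) \left(-96\right) + 144\right)\right) + 770\right)} = \sqrt{-248 + \left(\left(778 + \left(3072 + 144\right)\right) + 770\right)} = \sqrt{-248 + \left(\left(778 + 3216\right) + 770\right)} = \sqrt{-248 + \left(3994 + 770\right)} = \sqrt{-248 + 4764} = \sqrt{4516} = 2 \sqrt{1129}$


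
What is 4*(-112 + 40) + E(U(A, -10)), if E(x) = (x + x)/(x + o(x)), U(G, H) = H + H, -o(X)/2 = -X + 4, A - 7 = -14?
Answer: -4886/17 ≈ -287.41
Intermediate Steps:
A = -7 (A = 7 - 14 = -7)
o(X) = -8 + 2*X (o(X) = -2*(-X + 4) = -2*(4 - X) = -8 + 2*X)
U(G, H) = 2*H
E(x) = 2*x/(-8 + 3*x) (E(x) = (x + x)/(x + (-8 + 2*x)) = (2*x)/(-8 + 3*x) = 2*x/(-8 + 3*x))
4*(-112 + 40) + E(U(A, -10)) = 4*(-112 + 40) + 2*(2*(-10))/(-8 + 3*(2*(-10))) = 4*(-72) + 2*(-20)/(-8 + 3*(-20)) = -288 + 2*(-20)/(-8 - 60) = -288 + 2*(-20)/(-68) = -288 + 2*(-20)*(-1/68) = -288 + 10/17 = -4886/17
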